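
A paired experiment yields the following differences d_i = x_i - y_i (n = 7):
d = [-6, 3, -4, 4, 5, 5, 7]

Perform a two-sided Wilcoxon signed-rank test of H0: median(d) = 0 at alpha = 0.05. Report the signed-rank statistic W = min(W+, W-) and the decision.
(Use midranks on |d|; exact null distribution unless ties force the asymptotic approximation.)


Step 1: Drop any zero differences (none here) and take |d_i|.
|d| = [6, 3, 4, 4, 5, 5, 7]
Step 2: Midrank |d_i| (ties get averaged ranks).
ranks: |6|->6, |3|->1, |4|->2.5, |4|->2.5, |5|->4.5, |5|->4.5, |7|->7
Step 3: Attach original signs; sum ranks with positive sign and with negative sign.
W+ = 1 + 2.5 + 4.5 + 4.5 + 7 = 19.5
W- = 6 + 2.5 = 8.5
(Check: W+ + W- = 28 should equal n(n+1)/2 = 28.)
Step 4: Test statistic W = min(W+, W-) = 8.5.
Step 5: Ties in |d|, so use the tie-corrected normal approximation.
        E[W] = n(n+1)/4 = 7*8/4 = 14.
        Tie groups: |d|=4 (t=2), |d|=5 (t=2); sum(t^3 - t) = 12.
        Var[W] = n(n+1)(2n+1)/24 - sum(t^3-t)/48 = 840/24 - 12/48 = 34.75.
        z = (W - E[W]) / sqrt(Var[W]) = (8.5 - 14) / 5.8949 = -0.9330.
        Two-sided p = 2*Phi(z) = 0.350816.
Step 6: alpha = 0.05. fail to reject H0.

W+ = 19.5, W- = 8.5, W = min = 8.5, p = 0.350816, fail to reject H0.


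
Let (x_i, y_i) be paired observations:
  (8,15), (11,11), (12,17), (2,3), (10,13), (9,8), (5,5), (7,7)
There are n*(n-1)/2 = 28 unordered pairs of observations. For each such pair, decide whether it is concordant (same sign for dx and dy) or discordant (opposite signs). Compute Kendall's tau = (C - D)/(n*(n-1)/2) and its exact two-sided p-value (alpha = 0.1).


Step 1: Enumerate the 28 unordered pairs (i,j) with i<j and classify each by sign(x_j-x_i) * sign(y_j-y_i).
  (1,2):dx=+3,dy=-4->D; (1,3):dx=+4,dy=+2->C; (1,4):dx=-6,dy=-12->C; (1,5):dx=+2,dy=-2->D
  (1,6):dx=+1,dy=-7->D; (1,7):dx=-3,dy=-10->C; (1,8):dx=-1,dy=-8->C; (2,3):dx=+1,dy=+6->C
  (2,4):dx=-9,dy=-8->C; (2,5):dx=-1,dy=+2->D; (2,6):dx=-2,dy=-3->C; (2,7):dx=-6,dy=-6->C
  (2,8):dx=-4,dy=-4->C; (3,4):dx=-10,dy=-14->C; (3,5):dx=-2,dy=-4->C; (3,6):dx=-3,dy=-9->C
  (3,7):dx=-7,dy=-12->C; (3,8):dx=-5,dy=-10->C; (4,5):dx=+8,dy=+10->C; (4,6):dx=+7,dy=+5->C
  (4,7):dx=+3,dy=+2->C; (4,8):dx=+5,dy=+4->C; (5,6):dx=-1,dy=-5->C; (5,7):dx=-5,dy=-8->C
  (5,8):dx=-3,dy=-6->C; (6,7):dx=-4,dy=-3->C; (6,8):dx=-2,dy=-1->C; (7,8):dx=+2,dy=+2->C
Step 2: C = 24, D = 4, total pairs = 28.
Step 3: tau = (C - D)/(n(n-1)/2) = (24 - 4)/28 = 0.714286.
Step 4: Exact two-sided p-value (enumerate n! = 40320 permutations of y under H0): p = 0.014137.
Step 5: alpha = 0.1. reject H0.

tau_b = 0.7143 (C=24, D=4), p = 0.014137, reject H0.


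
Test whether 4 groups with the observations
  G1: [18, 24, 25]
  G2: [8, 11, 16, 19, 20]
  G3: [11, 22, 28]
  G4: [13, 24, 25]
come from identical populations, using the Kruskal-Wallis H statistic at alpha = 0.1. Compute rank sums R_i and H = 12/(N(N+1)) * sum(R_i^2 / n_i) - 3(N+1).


Step 1: Combine all N = 14 observations and assign midranks.
sorted (value, group, rank): (8,G2,1), (11,G2,2.5), (11,G3,2.5), (13,G4,4), (16,G2,5), (18,G1,6), (19,G2,7), (20,G2,8), (22,G3,9), (24,G1,10.5), (24,G4,10.5), (25,G1,12.5), (25,G4,12.5), (28,G3,14)
Step 2: Sum ranks within each group.
R_1 = 29 (n_1 = 3)
R_2 = 23.5 (n_2 = 5)
R_3 = 25.5 (n_3 = 3)
R_4 = 27 (n_4 = 3)
Step 3: H = 12/(N(N+1)) * sum(R_i^2/n_i) - 3(N+1)
     = 12/(14*15) * (29^2/3 + 23.5^2/5 + 25.5^2/3 + 27^2/3) - 3*15
     = 0.057143 * 850.533 - 45
     = 3.601905.
Step 4: Ties present; correction factor C = 1 - 18/(14^3 - 14) = 0.993407. Corrected H = 3.601905 / 0.993407 = 3.625811.
Step 5: Under H0, H ~ chi^2(3); p-value = 0.304808.
Step 6: alpha = 0.1. fail to reject H0.

H = 3.6258, df = 3, p = 0.304808, fail to reject H0.


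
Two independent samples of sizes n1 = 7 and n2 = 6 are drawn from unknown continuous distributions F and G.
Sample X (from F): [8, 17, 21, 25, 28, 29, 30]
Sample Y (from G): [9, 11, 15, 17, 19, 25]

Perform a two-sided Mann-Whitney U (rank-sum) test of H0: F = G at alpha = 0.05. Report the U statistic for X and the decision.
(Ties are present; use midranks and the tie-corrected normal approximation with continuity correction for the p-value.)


Step 1: Combine and sort all 13 observations; assign midranks.
sorted (value, group): (8,X), (9,Y), (11,Y), (15,Y), (17,X), (17,Y), (19,Y), (21,X), (25,X), (25,Y), (28,X), (29,X), (30,X)
ranks: 8->1, 9->2, 11->3, 15->4, 17->5.5, 17->5.5, 19->7, 21->8, 25->9.5, 25->9.5, 28->11, 29->12, 30->13
Step 2: Rank sum for X: R1 = 1 + 5.5 + 8 + 9.5 + 11 + 12 + 13 = 60.
Step 3: U_X = R1 - n1(n1+1)/2 = 60 - 7*8/2 = 60 - 28 = 32.
       U_Y = n1*n2 - U_X = 42 - 32 = 10.
Step 4: Ties are present, so use the tie-corrected normal approximation (with continuity correction) for the p-value.
Step 5: p-value = 0.132546; compare to alpha = 0.05. fail to reject H0.

U_X = 32, p = 0.132546, fail to reject H0 at alpha = 0.05.


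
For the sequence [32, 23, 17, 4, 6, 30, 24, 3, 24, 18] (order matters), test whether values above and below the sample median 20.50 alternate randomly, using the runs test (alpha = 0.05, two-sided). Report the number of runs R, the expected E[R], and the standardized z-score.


Step 1: Compute median = 20.50; label A = above, B = below.
Labels in order: AABBBAABAB  (n_A = 5, n_B = 5)
Step 2: Count runs R = 6.
Step 3: Under H0 (random ordering), E[R] = 2*n_A*n_B/(n_A+n_B) + 1 = 2*5*5/10 + 1 = 6.0000.
        Var[R] = 2*n_A*n_B*(2*n_A*n_B - n_A - n_B) / ((n_A+n_B)^2 * (n_A+n_B-1)) = 2000/900 = 2.2222.
        SD[R] = 1.4907.
Step 4: R = E[R], so z = 0 with no continuity correction.
Step 5: Two-sided p-value via normal approximation = 2*(1 - Phi(|z|)) = 1.000000.
Step 6: alpha = 0.05. fail to reject H0.

R = 6, z = 0.0000, p = 1.000000, fail to reject H0.


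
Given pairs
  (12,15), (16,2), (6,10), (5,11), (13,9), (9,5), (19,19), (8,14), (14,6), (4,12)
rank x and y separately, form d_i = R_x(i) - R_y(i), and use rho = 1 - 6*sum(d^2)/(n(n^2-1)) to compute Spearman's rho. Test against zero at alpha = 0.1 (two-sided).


Step 1: Rank x and y separately (midranks; no ties here).
rank(x): 12->6, 16->9, 6->3, 5->2, 13->7, 9->5, 19->10, 8->4, 14->8, 4->1
rank(y): 15->9, 2->1, 10->5, 11->6, 9->4, 5->2, 19->10, 14->8, 6->3, 12->7
Step 2: d_i = R_x(i) - R_y(i); compute d_i^2.
  (6-9)^2=9, (9-1)^2=64, (3-5)^2=4, (2-6)^2=16, (7-4)^2=9, (5-2)^2=9, (10-10)^2=0, (4-8)^2=16, (8-3)^2=25, (1-7)^2=36
sum(d^2) = 188.
Step 3: rho = 1 - 6*188 / (10*(10^2 - 1)) = 1 - 1128/990 = -0.139394.
Step 4: Under H0, t = rho * sqrt((n-2)/(1-rho^2)) = -0.3982 ~ t(8).
Step 5: Two-sided p-value from the t-distribution with 8 df = 0.700932.
Step 6: alpha = 0.1. fail to reject H0.

rho = -0.1394, p = 0.700932, fail to reject H0 at alpha = 0.1.


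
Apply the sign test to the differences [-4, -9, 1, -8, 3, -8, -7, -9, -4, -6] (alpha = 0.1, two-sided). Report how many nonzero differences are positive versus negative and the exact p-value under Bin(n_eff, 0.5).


Step 1: Discard zero differences. Original n = 10; n_eff = number of nonzero differences = 10.
Nonzero differences (with sign): -4, -9, +1, -8, +3, -8, -7, -9, -4, -6
Step 2: Count signs: positive = 2, negative = 8.
Step 3: Under H0: P(positive) = 0.5, so the number of positives S ~ Bin(10, 0.5).
Step 4: Two-sided exact p-value = sum of Bin(10,0.5) probabilities at or below the observed probability = 0.109375.
Step 5: alpha = 0.1. fail to reject H0.

n_eff = 10, pos = 2, neg = 8, p = 0.109375, fail to reject H0.


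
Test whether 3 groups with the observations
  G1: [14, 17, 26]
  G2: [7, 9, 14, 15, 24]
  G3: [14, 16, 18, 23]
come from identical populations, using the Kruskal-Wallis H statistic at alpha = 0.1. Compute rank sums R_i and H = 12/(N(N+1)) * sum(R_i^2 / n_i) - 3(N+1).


Step 1: Combine all N = 12 observations and assign midranks.
sorted (value, group, rank): (7,G2,1), (9,G2,2), (14,G1,4), (14,G2,4), (14,G3,4), (15,G2,6), (16,G3,7), (17,G1,8), (18,G3,9), (23,G3,10), (24,G2,11), (26,G1,12)
Step 2: Sum ranks within each group.
R_1 = 24 (n_1 = 3)
R_2 = 24 (n_2 = 5)
R_3 = 30 (n_3 = 4)
Step 3: H = 12/(N(N+1)) * sum(R_i^2/n_i) - 3(N+1)
     = 12/(12*13) * (24^2/3 + 24^2/5 + 30^2/4) - 3*13
     = 0.076923 * 532.2 - 39
     = 1.938462.
Step 4: Ties present; correction factor C = 1 - 24/(12^3 - 12) = 0.986014. Corrected H = 1.938462 / 0.986014 = 1.965957.
Step 5: Under H0, H ~ chi^2(2); p-value = 0.374195.
Step 6: alpha = 0.1. fail to reject H0.

H = 1.9660, df = 2, p = 0.374195, fail to reject H0.


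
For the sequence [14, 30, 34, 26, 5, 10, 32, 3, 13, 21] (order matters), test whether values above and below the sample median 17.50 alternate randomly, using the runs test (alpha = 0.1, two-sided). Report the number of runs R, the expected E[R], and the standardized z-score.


Step 1: Compute median = 17.50; label A = above, B = below.
Labels in order: BAAABBABBA  (n_A = 5, n_B = 5)
Step 2: Count runs R = 6.
Step 3: Under H0 (random ordering), E[R] = 2*n_A*n_B/(n_A+n_B) + 1 = 2*5*5/10 + 1 = 6.0000.
        Var[R] = 2*n_A*n_B*(2*n_A*n_B - n_A - n_B) / ((n_A+n_B)^2 * (n_A+n_B-1)) = 2000/900 = 2.2222.
        SD[R] = 1.4907.
Step 4: R = E[R], so z = 0 with no continuity correction.
Step 5: Two-sided p-value via normal approximation = 2*(1 - Phi(|z|)) = 1.000000.
Step 6: alpha = 0.1. fail to reject H0.

R = 6, z = 0.0000, p = 1.000000, fail to reject H0.


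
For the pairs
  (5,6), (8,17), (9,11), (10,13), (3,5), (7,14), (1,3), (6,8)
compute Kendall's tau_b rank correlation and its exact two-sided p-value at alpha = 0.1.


Step 1: Enumerate the 28 unordered pairs (i,j) with i<j and classify each by sign(x_j-x_i) * sign(y_j-y_i).
  (1,2):dx=+3,dy=+11->C; (1,3):dx=+4,dy=+5->C; (1,4):dx=+5,dy=+7->C; (1,5):dx=-2,dy=-1->C
  (1,6):dx=+2,dy=+8->C; (1,7):dx=-4,dy=-3->C; (1,8):dx=+1,dy=+2->C; (2,3):dx=+1,dy=-6->D
  (2,4):dx=+2,dy=-4->D; (2,5):dx=-5,dy=-12->C; (2,6):dx=-1,dy=-3->C; (2,7):dx=-7,dy=-14->C
  (2,8):dx=-2,dy=-9->C; (3,4):dx=+1,dy=+2->C; (3,5):dx=-6,dy=-6->C; (3,6):dx=-2,dy=+3->D
  (3,7):dx=-8,dy=-8->C; (3,8):dx=-3,dy=-3->C; (4,5):dx=-7,dy=-8->C; (4,6):dx=-3,dy=+1->D
  (4,7):dx=-9,dy=-10->C; (4,8):dx=-4,dy=-5->C; (5,6):dx=+4,dy=+9->C; (5,7):dx=-2,dy=-2->C
  (5,8):dx=+3,dy=+3->C; (6,7):dx=-6,dy=-11->C; (6,8):dx=-1,dy=-6->C; (7,8):dx=+5,dy=+5->C
Step 2: C = 24, D = 4, total pairs = 28.
Step 3: tau = (C - D)/(n(n-1)/2) = (24 - 4)/28 = 0.714286.
Step 4: Exact two-sided p-value (enumerate n! = 40320 permutations of y under H0): p = 0.014137.
Step 5: alpha = 0.1. reject H0.

tau_b = 0.7143 (C=24, D=4), p = 0.014137, reject H0.


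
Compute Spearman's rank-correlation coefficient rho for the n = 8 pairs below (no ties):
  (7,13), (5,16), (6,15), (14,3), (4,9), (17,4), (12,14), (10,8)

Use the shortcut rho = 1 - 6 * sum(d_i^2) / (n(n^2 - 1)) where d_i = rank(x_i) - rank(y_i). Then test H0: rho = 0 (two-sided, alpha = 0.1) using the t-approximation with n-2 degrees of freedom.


Step 1: Rank x and y separately (midranks; no ties here).
rank(x): 7->4, 5->2, 6->3, 14->7, 4->1, 17->8, 12->6, 10->5
rank(y): 13->5, 16->8, 15->7, 3->1, 9->4, 4->2, 14->6, 8->3
Step 2: d_i = R_x(i) - R_y(i); compute d_i^2.
  (4-5)^2=1, (2-8)^2=36, (3-7)^2=16, (7-1)^2=36, (1-4)^2=9, (8-2)^2=36, (6-6)^2=0, (5-3)^2=4
sum(d^2) = 138.
Step 3: rho = 1 - 6*138 / (8*(8^2 - 1)) = 1 - 828/504 = -0.642857.
Step 4: Under H0, t = rho * sqrt((n-2)/(1-rho^2)) = -2.0557 ~ t(6).
Step 5: Two-sided p-value from the t-distribution with 6 df = 0.085559.
Step 6: alpha = 0.1. reject H0.

rho = -0.6429, p = 0.085559, reject H0 at alpha = 0.1.


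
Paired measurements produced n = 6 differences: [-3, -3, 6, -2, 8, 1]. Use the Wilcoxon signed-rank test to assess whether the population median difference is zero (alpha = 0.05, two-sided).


Step 1: Drop any zero differences (none here) and take |d_i|.
|d| = [3, 3, 6, 2, 8, 1]
Step 2: Midrank |d_i| (ties get averaged ranks).
ranks: |3|->3.5, |3|->3.5, |6|->5, |2|->2, |8|->6, |1|->1
Step 3: Attach original signs; sum ranks with positive sign and with negative sign.
W+ = 5 + 6 + 1 = 12
W- = 3.5 + 3.5 + 2 = 9
(Check: W+ + W- = 21 should equal n(n+1)/2 = 21.)
Step 4: Test statistic W = min(W+, W-) = 9.
Step 5: Ties in |d|, so use the tie-corrected normal approximation.
        E[W] = n(n+1)/4 = 6*7/4 = 10.5.
        Tie groups: |d|=3 (t=2); sum(t^3 - t) = 6.
        Var[W] = n(n+1)(2n+1)/24 - sum(t^3-t)/48 = 546/24 - 6/48 = 22.625.
        z = (W - E[W]) / sqrt(Var[W]) = (9 - 10.5) / 4.7566 = -0.3154.
        Two-sided p = 2*Phi(z) = 0.752494.
Step 6: alpha = 0.05. fail to reject H0.

W+ = 12, W- = 9, W = min = 9, p = 0.752494, fail to reject H0.


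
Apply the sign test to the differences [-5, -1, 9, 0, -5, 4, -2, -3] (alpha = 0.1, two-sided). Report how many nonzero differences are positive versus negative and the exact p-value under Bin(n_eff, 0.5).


Step 1: Discard zero differences. Original n = 8; n_eff = number of nonzero differences = 7.
Nonzero differences (with sign): -5, -1, +9, -5, +4, -2, -3
Step 2: Count signs: positive = 2, negative = 5.
Step 3: Under H0: P(positive) = 0.5, so the number of positives S ~ Bin(7, 0.5).
Step 4: Two-sided exact p-value = sum of Bin(7,0.5) probabilities at or below the observed probability = 0.453125.
Step 5: alpha = 0.1. fail to reject H0.

n_eff = 7, pos = 2, neg = 5, p = 0.453125, fail to reject H0.


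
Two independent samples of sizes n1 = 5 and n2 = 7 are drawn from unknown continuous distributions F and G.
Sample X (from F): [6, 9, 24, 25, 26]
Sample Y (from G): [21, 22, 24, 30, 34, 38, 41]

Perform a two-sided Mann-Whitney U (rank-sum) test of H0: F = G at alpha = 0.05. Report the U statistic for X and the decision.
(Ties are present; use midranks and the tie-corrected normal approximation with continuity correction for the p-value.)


Step 1: Combine and sort all 12 observations; assign midranks.
sorted (value, group): (6,X), (9,X), (21,Y), (22,Y), (24,X), (24,Y), (25,X), (26,X), (30,Y), (34,Y), (38,Y), (41,Y)
ranks: 6->1, 9->2, 21->3, 22->4, 24->5.5, 24->5.5, 25->7, 26->8, 30->9, 34->10, 38->11, 41->12
Step 2: Rank sum for X: R1 = 1 + 2 + 5.5 + 7 + 8 = 23.5.
Step 3: U_X = R1 - n1(n1+1)/2 = 23.5 - 5*6/2 = 23.5 - 15 = 8.5.
       U_Y = n1*n2 - U_X = 35 - 8.5 = 26.5.
Step 4: Ties are present, so use the tie-corrected normal approximation (with continuity correction) for the p-value.
Step 5: p-value = 0.166721; compare to alpha = 0.05. fail to reject H0.

U_X = 8.5, p = 0.166721, fail to reject H0 at alpha = 0.05.


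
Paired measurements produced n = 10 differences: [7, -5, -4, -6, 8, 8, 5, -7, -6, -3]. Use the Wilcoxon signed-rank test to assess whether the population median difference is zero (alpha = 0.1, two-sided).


Step 1: Drop any zero differences (none here) and take |d_i|.
|d| = [7, 5, 4, 6, 8, 8, 5, 7, 6, 3]
Step 2: Midrank |d_i| (ties get averaged ranks).
ranks: |7|->7.5, |5|->3.5, |4|->2, |6|->5.5, |8|->9.5, |8|->9.5, |5|->3.5, |7|->7.5, |6|->5.5, |3|->1
Step 3: Attach original signs; sum ranks with positive sign and with negative sign.
W+ = 7.5 + 9.5 + 9.5 + 3.5 = 30
W- = 3.5 + 2 + 5.5 + 7.5 + 5.5 + 1 = 25
(Check: W+ + W- = 55 should equal n(n+1)/2 = 55.)
Step 4: Test statistic W = min(W+, W-) = 25.
Step 5: Ties in |d|, so use the tie-corrected normal approximation.
        E[W] = n(n+1)/4 = 10*11/4 = 27.5.
        Tie groups: |d|=5 (t=2), |d|=6 (t=2), |d|=7 (t=2), |d|=8 (t=2); sum(t^3 - t) = 24.
        Var[W] = n(n+1)(2n+1)/24 - sum(t^3-t)/48 = 2310/24 - 24/48 = 95.75.
        z = (W - E[W]) / sqrt(Var[W]) = (25 - 27.5) / 9.7852 = -0.2555.
        Two-sided p = 2*Phi(z) = 0.798346.
Step 6: alpha = 0.1. fail to reject H0.

W+ = 30, W- = 25, W = min = 25, p = 0.798346, fail to reject H0.


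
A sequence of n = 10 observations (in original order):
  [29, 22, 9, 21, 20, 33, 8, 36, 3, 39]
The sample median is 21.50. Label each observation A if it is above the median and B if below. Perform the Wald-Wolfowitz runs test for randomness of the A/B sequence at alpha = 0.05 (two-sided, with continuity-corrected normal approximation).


Step 1: Compute median = 21.50; label A = above, B = below.
Labels in order: AABBBABABA  (n_A = 5, n_B = 5)
Step 2: Count runs R = 7.
Step 3: Under H0 (random ordering), E[R] = 2*n_A*n_B/(n_A+n_B) + 1 = 2*5*5/10 + 1 = 6.0000.
        Var[R] = 2*n_A*n_B*(2*n_A*n_B - n_A - n_B) / ((n_A+n_B)^2 * (n_A+n_B-1)) = 2000/900 = 2.2222.
        SD[R] = 1.4907.
Step 4: Continuity-corrected z = (R - 0.5 - E[R]) / SD[R] = (7 - 0.5 - 6.0000) / 1.4907 = 0.3354.
Step 5: Two-sided p-value via normal approximation = 2*(1 - Phi(|z|)) = 0.737316.
Step 6: alpha = 0.05. fail to reject H0.

R = 7, z = 0.3354, p = 0.737316, fail to reject H0.


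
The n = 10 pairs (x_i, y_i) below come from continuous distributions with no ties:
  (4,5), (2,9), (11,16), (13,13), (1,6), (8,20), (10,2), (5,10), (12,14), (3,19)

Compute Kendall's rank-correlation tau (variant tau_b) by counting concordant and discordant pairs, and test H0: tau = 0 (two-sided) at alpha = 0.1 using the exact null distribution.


Step 1: Enumerate the 45 unordered pairs (i,j) with i<j and classify each by sign(x_j-x_i) * sign(y_j-y_i).
  (1,2):dx=-2,dy=+4->D; (1,3):dx=+7,dy=+11->C; (1,4):dx=+9,dy=+8->C; (1,5):dx=-3,dy=+1->D
  (1,6):dx=+4,dy=+15->C; (1,7):dx=+6,dy=-3->D; (1,8):dx=+1,dy=+5->C; (1,9):dx=+8,dy=+9->C
  (1,10):dx=-1,dy=+14->D; (2,3):dx=+9,dy=+7->C; (2,4):dx=+11,dy=+4->C; (2,5):dx=-1,dy=-3->C
  (2,6):dx=+6,dy=+11->C; (2,7):dx=+8,dy=-7->D; (2,8):dx=+3,dy=+1->C; (2,9):dx=+10,dy=+5->C
  (2,10):dx=+1,dy=+10->C; (3,4):dx=+2,dy=-3->D; (3,5):dx=-10,dy=-10->C; (3,6):dx=-3,dy=+4->D
  (3,7):dx=-1,dy=-14->C; (3,8):dx=-6,dy=-6->C; (3,9):dx=+1,dy=-2->D; (3,10):dx=-8,dy=+3->D
  (4,5):dx=-12,dy=-7->C; (4,6):dx=-5,dy=+7->D; (4,7):dx=-3,dy=-11->C; (4,8):dx=-8,dy=-3->C
  (4,9):dx=-1,dy=+1->D; (4,10):dx=-10,dy=+6->D; (5,6):dx=+7,dy=+14->C; (5,7):dx=+9,dy=-4->D
  (5,8):dx=+4,dy=+4->C; (5,9):dx=+11,dy=+8->C; (5,10):dx=+2,dy=+13->C; (6,7):dx=+2,dy=-18->D
  (6,8):dx=-3,dy=-10->C; (6,9):dx=+4,dy=-6->D; (6,10):dx=-5,dy=-1->C; (7,8):dx=-5,dy=+8->D
  (7,9):dx=+2,dy=+12->C; (7,10):dx=-7,dy=+17->D; (8,9):dx=+7,dy=+4->C; (8,10):dx=-2,dy=+9->D
  (9,10):dx=-9,dy=+5->D
Step 2: C = 26, D = 19, total pairs = 45.
Step 3: tau = (C - D)/(n(n-1)/2) = (26 - 19)/45 = 0.155556.
Step 4: Exact two-sided p-value (enumerate n! = 3628800 permutations of y under H0): p = 0.600654.
Step 5: alpha = 0.1. fail to reject H0.

tau_b = 0.1556 (C=26, D=19), p = 0.600654, fail to reject H0.


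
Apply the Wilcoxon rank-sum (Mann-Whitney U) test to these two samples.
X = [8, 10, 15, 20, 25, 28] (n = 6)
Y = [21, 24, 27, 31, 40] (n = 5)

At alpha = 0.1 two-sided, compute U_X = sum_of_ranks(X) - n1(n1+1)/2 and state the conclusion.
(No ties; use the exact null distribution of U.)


Step 1: Combine and sort all 11 observations; assign midranks.
sorted (value, group): (8,X), (10,X), (15,X), (20,X), (21,Y), (24,Y), (25,X), (27,Y), (28,X), (31,Y), (40,Y)
ranks: 8->1, 10->2, 15->3, 20->4, 21->5, 24->6, 25->7, 27->8, 28->9, 31->10, 40->11
Step 2: Rank sum for X: R1 = 1 + 2 + 3 + 4 + 7 + 9 = 26.
Step 3: U_X = R1 - n1(n1+1)/2 = 26 - 6*7/2 = 26 - 21 = 5.
       U_Y = n1*n2 - U_X = 30 - 5 = 25.
Step 4: No ties, so the exact null distribution of U (based on enumerating the C(11,6) = 462 equally likely rank assignments) gives the two-sided p-value.
Step 5: p-value = 0.082251; compare to alpha = 0.1. reject H0.

U_X = 5, p = 0.082251, reject H0 at alpha = 0.1.


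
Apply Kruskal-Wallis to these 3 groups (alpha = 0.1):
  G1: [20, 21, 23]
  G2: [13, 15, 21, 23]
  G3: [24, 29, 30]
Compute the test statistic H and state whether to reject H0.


Step 1: Combine all N = 10 observations and assign midranks.
sorted (value, group, rank): (13,G2,1), (15,G2,2), (20,G1,3), (21,G1,4.5), (21,G2,4.5), (23,G1,6.5), (23,G2,6.5), (24,G3,8), (29,G3,9), (30,G3,10)
Step 2: Sum ranks within each group.
R_1 = 14 (n_1 = 3)
R_2 = 14 (n_2 = 4)
R_3 = 27 (n_3 = 3)
Step 3: H = 12/(N(N+1)) * sum(R_i^2/n_i) - 3(N+1)
     = 12/(10*11) * (14^2/3 + 14^2/4 + 27^2/3) - 3*11
     = 0.109091 * 357.333 - 33
     = 5.981818.
Step 4: Ties present; correction factor C = 1 - 12/(10^3 - 10) = 0.987879. Corrected H = 5.981818 / 0.987879 = 6.055215.
Step 5: Under H0, H ~ chi^2(2); p-value = 0.048431.
Step 6: alpha = 0.1. reject H0.

H = 6.0552, df = 2, p = 0.048431, reject H0.


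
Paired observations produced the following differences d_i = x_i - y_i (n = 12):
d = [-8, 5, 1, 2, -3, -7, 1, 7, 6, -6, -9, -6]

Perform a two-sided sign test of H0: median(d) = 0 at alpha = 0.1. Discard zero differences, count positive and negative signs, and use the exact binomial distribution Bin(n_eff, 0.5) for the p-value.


Step 1: Discard zero differences. Original n = 12; n_eff = number of nonzero differences = 12.
Nonzero differences (with sign): -8, +5, +1, +2, -3, -7, +1, +7, +6, -6, -9, -6
Step 2: Count signs: positive = 6, negative = 6.
Step 3: Under H0: P(positive) = 0.5, so the number of positives S ~ Bin(12, 0.5).
Step 4: Two-sided exact p-value = sum of Bin(12,0.5) probabilities at or below the observed probability = 1.000000.
Step 5: alpha = 0.1. fail to reject H0.

n_eff = 12, pos = 6, neg = 6, p = 1.000000, fail to reject H0.


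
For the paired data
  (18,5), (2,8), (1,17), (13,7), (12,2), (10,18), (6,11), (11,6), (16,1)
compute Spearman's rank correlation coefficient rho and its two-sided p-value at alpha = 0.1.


Step 1: Rank x and y separately (midranks; no ties here).
rank(x): 18->9, 2->2, 1->1, 13->7, 12->6, 10->4, 6->3, 11->5, 16->8
rank(y): 5->3, 8->6, 17->8, 7->5, 2->2, 18->9, 11->7, 6->4, 1->1
Step 2: d_i = R_x(i) - R_y(i); compute d_i^2.
  (9-3)^2=36, (2-6)^2=16, (1-8)^2=49, (7-5)^2=4, (6-2)^2=16, (4-9)^2=25, (3-7)^2=16, (5-4)^2=1, (8-1)^2=49
sum(d^2) = 212.
Step 3: rho = 1 - 6*212 / (9*(9^2 - 1)) = 1 - 1272/720 = -0.766667.
Step 4: Under H0, t = rho * sqrt((n-2)/(1-rho^2)) = -3.1593 ~ t(7).
Step 5: Two-sided p-value from the t-distribution with 7 df = 0.015944.
Step 6: alpha = 0.1. reject H0.

rho = -0.7667, p = 0.015944, reject H0 at alpha = 0.1.


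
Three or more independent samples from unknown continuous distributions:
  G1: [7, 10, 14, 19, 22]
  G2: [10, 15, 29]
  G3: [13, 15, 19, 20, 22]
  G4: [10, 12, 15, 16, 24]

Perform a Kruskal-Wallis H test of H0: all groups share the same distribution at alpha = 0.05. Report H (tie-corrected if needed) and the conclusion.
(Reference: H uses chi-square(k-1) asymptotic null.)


Step 1: Combine all N = 18 observations and assign midranks.
sorted (value, group, rank): (7,G1,1), (10,G1,3), (10,G2,3), (10,G4,3), (12,G4,5), (13,G3,6), (14,G1,7), (15,G2,9), (15,G3,9), (15,G4,9), (16,G4,11), (19,G1,12.5), (19,G3,12.5), (20,G3,14), (22,G1,15.5), (22,G3,15.5), (24,G4,17), (29,G2,18)
Step 2: Sum ranks within each group.
R_1 = 39 (n_1 = 5)
R_2 = 30 (n_2 = 3)
R_3 = 57 (n_3 = 5)
R_4 = 45 (n_4 = 5)
Step 3: H = 12/(N(N+1)) * sum(R_i^2/n_i) - 3(N+1)
     = 12/(18*19) * (39^2/5 + 30^2/3 + 57^2/5 + 45^2/5) - 3*19
     = 0.035088 * 1659 - 57
     = 1.210526.
Step 4: Ties present; correction factor C = 1 - 60/(18^3 - 18) = 0.989680. Corrected H = 1.210526 / 0.989680 = 1.223149.
Step 5: Under H0, H ~ chi^2(3); p-value = 0.747458.
Step 6: alpha = 0.05. fail to reject H0.

H = 1.2231, df = 3, p = 0.747458, fail to reject H0.


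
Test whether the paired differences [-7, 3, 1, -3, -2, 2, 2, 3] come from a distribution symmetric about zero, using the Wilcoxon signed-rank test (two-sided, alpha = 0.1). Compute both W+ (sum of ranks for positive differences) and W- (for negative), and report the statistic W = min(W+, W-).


Step 1: Drop any zero differences (none here) and take |d_i|.
|d| = [7, 3, 1, 3, 2, 2, 2, 3]
Step 2: Midrank |d_i| (ties get averaged ranks).
ranks: |7|->8, |3|->6, |1|->1, |3|->6, |2|->3, |2|->3, |2|->3, |3|->6
Step 3: Attach original signs; sum ranks with positive sign and with negative sign.
W+ = 6 + 1 + 3 + 3 + 6 = 19
W- = 8 + 6 + 3 = 17
(Check: W+ + W- = 36 should equal n(n+1)/2 = 36.)
Step 4: Test statistic W = min(W+, W-) = 17.
Step 5: Ties in |d|, so use the tie-corrected normal approximation.
        E[W] = n(n+1)/4 = 8*9/4 = 18.
        Tie groups: |d|=2 (t=3), |d|=3 (t=3); sum(t^3 - t) = 48.
        Var[W] = n(n+1)(2n+1)/24 - sum(t^3-t)/48 = 1224/24 - 48/48 = 50.
        z = (W - E[W]) / sqrt(Var[W]) = (17 - 18) / 7.0711 = -0.1414.
        Two-sided p = 2*Phi(z) = 0.887537.
Step 6: alpha = 0.1. fail to reject H0.

W+ = 19, W- = 17, W = min = 17, p = 0.887537, fail to reject H0.


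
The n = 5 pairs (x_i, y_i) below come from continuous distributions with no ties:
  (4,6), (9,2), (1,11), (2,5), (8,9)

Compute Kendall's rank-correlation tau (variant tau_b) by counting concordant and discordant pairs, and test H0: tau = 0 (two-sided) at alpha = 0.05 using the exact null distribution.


Step 1: Enumerate the 10 unordered pairs (i,j) with i<j and classify each by sign(x_j-x_i) * sign(y_j-y_i).
  (1,2):dx=+5,dy=-4->D; (1,3):dx=-3,dy=+5->D; (1,4):dx=-2,dy=-1->C; (1,5):dx=+4,dy=+3->C
  (2,3):dx=-8,dy=+9->D; (2,4):dx=-7,dy=+3->D; (2,5):dx=-1,dy=+7->D; (3,4):dx=+1,dy=-6->D
  (3,5):dx=+7,dy=-2->D; (4,5):dx=+6,dy=+4->C
Step 2: C = 3, D = 7, total pairs = 10.
Step 3: tau = (C - D)/(n(n-1)/2) = (3 - 7)/10 = -0.400000.
Step 4: Exact two-sided p-value (enumerate n! = 120 permutations of y under H0): p = 0.483333.
Step 5: alpha = 0.05. fail to reject H0.

tau_b = -0.4000 (C=3, D=7), p = 0.483333, fail to reject H0.


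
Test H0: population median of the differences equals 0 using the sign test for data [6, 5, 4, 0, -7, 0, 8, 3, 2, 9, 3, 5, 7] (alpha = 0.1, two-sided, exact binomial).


Step 1: Discard zero differences. Original n = 13; n_eff = number of nonzero differences = 11.
Nonzero differences (with sign): +6, +5, +4, -7, +8, +3, +2, +9, +3, +5, +7
Step 2: Count signs: positive = 10, negative = 1.
Step 3: Under H0: P(positive) = 0.5, so the number of positives S ~ Bin(11, 0.5).
Step 4: Two-sided exact p-value = sum of Bin(11,0.5) probabilities at or below the observed probability = 0.011719.
Step 5: alpha = 0.1. reject H0.

n_eff = 11, pos = 10, neg = 1, p = 0.011719, reject H0.


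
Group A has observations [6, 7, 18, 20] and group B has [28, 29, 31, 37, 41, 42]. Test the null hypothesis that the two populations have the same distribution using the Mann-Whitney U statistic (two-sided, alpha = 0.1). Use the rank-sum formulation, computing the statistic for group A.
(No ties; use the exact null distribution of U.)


Step 1: Combine and sort all 10 observations; assign midranks.
sorted (value, group): (6,X), (7,X), (18,X), (20,X), (28,Y), (29,Y), (31,Y), (37,Y), (41,Y), (42,Y)
ranks: 6->1, 7->2, 18->3, 20->4, 28->5, 29->6, 31->7, 37->8, 41->9, 42->10
Step 2: Rank sum for X: R1 = 1 + 2 + 3 + 4 = 10.
Step 3: U_X = R1 - n1(n1+1)/2 = 10 - 4*5/2 = 10 - 10 = 0.
       U_Y = n1*n2 - U_X = 24 - 0 = 24.
Step 4: No ties, so the exact null distribution of U (based on enumerating the C(10,4) = 210 equally likely rank assignments) gives the two-sided p-value.
Step 5: p-value = 0.009524; compare to alpha = 0.1. reject H0.

U_X = 0, p = 0.009524, reject H0 at alpha = 0.1.


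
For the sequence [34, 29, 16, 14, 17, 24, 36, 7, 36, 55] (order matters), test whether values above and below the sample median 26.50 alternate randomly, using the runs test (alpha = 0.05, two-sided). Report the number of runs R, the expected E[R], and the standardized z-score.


Step 1: Compute median = 26.50; label A = above, B = below.
Labels in order: AABBBBABAA  (n_A = 5, n_B = 5)
Step 2: Count runs R = 5.
Step 3: Under H0 (random ordering), E[R] = 2*n_A*n_B/(n_A+n_B) + 1 = 2*5*5/10 + 1 = 6.0000.
        Var[R] = 2*n_A*n_B*(2*n_A*n_B - n_A - n_B) / ((n_A+n_B)^2 * (n_A+n_B-1)) = 2000/900 = 2.2222.
        SD[R] = 1.4907.
Step 4: Continuity-corrected z = (R + 0.5 - E[R]) / SD[R] = (5 + 0.5 - 6.0000) / 1.4907 = -0.3354.
Step 5: Two-sided p-value via normal approximation = 2*(1 - Phi(|z|)) = 0.737316.
Step 6: alpha = 0.05. fail to reject H0.

R = 5, z = -0.3354, p = 0.737316, fail to reject H0.


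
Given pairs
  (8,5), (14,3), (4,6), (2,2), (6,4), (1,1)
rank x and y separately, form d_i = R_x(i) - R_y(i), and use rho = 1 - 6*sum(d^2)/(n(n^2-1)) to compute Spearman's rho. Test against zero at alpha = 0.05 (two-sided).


Step 1: Rank x and y separately (midranks; no ties here).
rank(x): 8->5, 14->6, 4->3, 2->2, 6->4, 1->1
rank(y): 5->5, 3->3, 6->6, 2->2, 4->4, 1->1
Step 2: d_i = R_x(i) - R_y(i); compute d_i^2.
  (5-5)^2=0, (6-3)^2=9, (3-6)^2=9, (2-2)^2=0, (4-4)^2=0, (1-1)^2=0
sum(d^2) = 18.
Step 3: rho = 1 - 6*18 / (6*(6^2 - 1)) = 1 - 108/210 = 0.485714.
Step 4: Under H0, t = rho * sqrt((n-2)/(1-rho^2)) = 1.1113 ~ t(4).
Step 5: Two-sided p-value from the t-distribution with 4 df = 0.328723.
Step 6: alpha = 0.05. fail to reject H0.

rho = 0.4857, p = 0.328723, fail to reject H0 at alpha = 0.05.


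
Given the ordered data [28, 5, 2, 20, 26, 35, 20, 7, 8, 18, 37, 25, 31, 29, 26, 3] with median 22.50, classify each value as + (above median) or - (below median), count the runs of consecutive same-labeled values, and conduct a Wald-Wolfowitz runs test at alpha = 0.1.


Step 1: Compute median = 22.50; label A = above, B = below.
Labels in order: ABBBAABBBBAAAAAB  (n_A = 8, n_B = 8)
Step 2: Count runs R = 6.
Step 3: Under H0 (random ordering), E[R] = 2*n_A*n_B/(n_A+n_B) + 1 = 2*8*8/16 + 1 = 9.0000.
        Var[R] = 2*n_A*n_B*(2*n_A*n_B - n_A - n_B) / ((n_A+n_B)^2 * (n_A+n_B-1)) = 14336/3840 = 3.7333.
        SD[R] = 1.9322.
Step 4: Continuity-corrected z = (R + 0.5 - E[R]) / SD[R] = (6 + 0.5 - 9.0000) / 1.9322 = -1.2939.
Step 5: Two-sided p-value via normal approximation = 2*(1 - Phi(|z|)) = 0.195709.
Step 6: alpha = 0.1. fail to reject H0.

R = 6, z = -1.2939, p = 0.195709, fail to reject H0.


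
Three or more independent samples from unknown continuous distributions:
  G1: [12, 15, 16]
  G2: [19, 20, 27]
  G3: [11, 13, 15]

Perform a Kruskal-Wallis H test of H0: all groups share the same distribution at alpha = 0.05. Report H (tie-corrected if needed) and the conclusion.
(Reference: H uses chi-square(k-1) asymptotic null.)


Step 1: Combine all N = 9 observations and assign midranks.
sorted (value, group, rank): (11,G3,1), (12,G1,2), (13,G3,3), (15,G1,4.5), (15,G3,4.5), (16,G1,6), (19,G2,7), (20,G2,8), (27,G2,9)
Step 2: Sum ranks within each group.
R_1 = 12.5 (n_1 = 3)
R_2 = 24 (n_2 = 3)
R_3 = 8.5 (n_3 = 3)
Step 3: H = 12/(N(N+1)) * sum(R_i^2/n_i) - 3(N+1)
     = 12/(9*10) * (12.5^2/3 + 24^2/3 + 8.5^2/3) - 3*10
     = 0.133333 * 268.167 - 30
     = 5.755556.
Step 4: Ties present; correction factor C = 1 - 6/(9^3 - 9) = 0.991667. Corrected H = 5.755556 / 0.991667 = 5.803922.
Step 5: Under H0, H ~ chi^2(2); p-value = 0.054915.
Step 6: alpha = 0.05. fail to reject H0.

H = 5.8039, df = 2, p = 0.054915, fail to reject H0.


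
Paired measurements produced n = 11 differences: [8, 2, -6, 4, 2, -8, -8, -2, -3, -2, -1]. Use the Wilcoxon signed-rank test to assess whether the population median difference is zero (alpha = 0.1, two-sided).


Step 1: Drop any zero differences (none here) and take |d_i|.
|d| = [8, 2, 6, 4, 2, 8, 8, 2, 3, 2, 1]
Step 2: Midrank |d_i| (ties get averaged ranks).
ranks: |8|->10, |2|->3.5, |6|->8, |4|->7, |2|->3.5, |8|->10, |8|->10, |2|->3.5, |3|->6, |2|->3.5, |1|->1
Step 3: Attach original signs; sum ranks with positive sign and with negative sign.
W+ = 10 + 3.5 + 7 + 3.5 = 24
W- = 8 + 10 + 10 + 3.5 + 6 + 3.5 + 1 = 42
(Check: W+ + W- = 66 should equal n(n+1)/2 = 66.)
Step 4: Test statistic W = min(W+, W-) = 24.
Step 5: Ties in |d|, so use the tie-corrected normal approximation.
        E[W] = n(n+1)/4 = 11*12/4 = 33.
        Tie groups: |d|=2 (t=4), |d|=8 (t=3); sum(t^3 - t) = 84.
        Var[W] = n(n+1)(2n+1)/24 - sum(t^3-t)/48 = 3036/24 - 84/48 = 124.75.
        z = (W - E[W]) / sqrt(Var[W]) = (24 - 33) / 11.1692 = -0.8058.
        Two-sided p = 2*Phi(z) = 0.420364.
Step 6: alpha = 0.1. fail to reject H0.

W+ = 24, W- = 42, W = min = 24, p = 0.420364, fail to reject H0.


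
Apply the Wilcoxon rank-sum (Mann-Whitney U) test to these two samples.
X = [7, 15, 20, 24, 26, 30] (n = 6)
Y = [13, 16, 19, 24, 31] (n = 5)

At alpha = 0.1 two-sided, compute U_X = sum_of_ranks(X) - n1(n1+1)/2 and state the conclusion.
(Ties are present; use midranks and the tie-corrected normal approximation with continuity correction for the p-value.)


Step 1: Combine and sort all 11 observations; assign midranks.
sorted (value, group): (7,X), (13,Y), (15,X), (16,Y), (19,Y), (20,X), (24,X), (24,Y), (26,X), (30,X), (31,Y)
ranks: 7->1, 13->2, 15->3, 16->4, 19->5, 20->6, 24->7.5, 24->7.5, 26->9, 30->10, 31->11
Step 2: Rank sum for X: R1 = 1 + 3 + 6 + 7.5 + 9 + 10 = 36.5.
Step 3: U_X = R1 - n1(n1+1)/2 = 36.5 - 6*7/2 = 36.5 - 21 = 15.5.
       U_Y = n1*n2 - U_X = 30 - 15.5 = 14.5.
Step 4: Ties are present, so use the tie-corrected normal approximation (with continuity correction) for the p-value.
Step 5: p-value = 1.000000; compare to alpha = 0.1. fail to reject H0.

U_X = 15.5, p = 1.000000, fail to reject H0 at alpha = 0.1.


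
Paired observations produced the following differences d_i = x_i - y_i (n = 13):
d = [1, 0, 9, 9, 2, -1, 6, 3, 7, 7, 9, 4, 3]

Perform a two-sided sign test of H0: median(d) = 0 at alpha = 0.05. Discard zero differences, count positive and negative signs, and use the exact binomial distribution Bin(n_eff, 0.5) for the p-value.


Step 1: Discard zero differences. Original n = 13; n_eff = number of nonzero differences = 12.
Nonzero differences (with sign): +1, +9, +9, +2, -1, +6, +3, +7, +7, +9, +4, +3
Step 2: Count signs: positive = 11, negative = 1.
Step 3: Under H0: P(positive) = 0.5, so the number of positives S ~ Bin(12, 0.5).
Step 4: Two-sided exact p-value = sum of Bin(12,0.5) probabilities at or below the observed probability = 0.006348.
Step 5: alpha = 0.05. reject H0.

n_eff = 12, pos = 11, neg = 1, p = 0.006348, reject H0.


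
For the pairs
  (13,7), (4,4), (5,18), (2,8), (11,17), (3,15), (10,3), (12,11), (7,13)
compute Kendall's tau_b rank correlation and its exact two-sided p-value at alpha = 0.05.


Step 1: Enumerate the 36 unordered pairs (i,j) with i<j and classify each by sign(x_j-x_i) * sign(y_j-y_i).
  (1,2):dx=-9,dy=-3->C; (1,3):dx=-8,dy=+11->D; (1,4):dx=-11,dy=+1->D; (1,5):dx=-2,dy=+10->D
  (1,6):dx=-10,dy=+8->D; (1,7):dx=-3,dy=-4->C; (1,8):dx=-1,dy=+4->D; (1,9):dx=-6,dy=+6->D
  (2,3):dx=+1,dy=+14->C; (2,4):dx=-2,dy=+4->D; (2,5):dx=+7,dy=+13->C; (2,6):dx=-1,dy=+11->D
  (2,7):dx=+6,dy=-1->D; (2,8):dx=+8,dy=+7->C; (2,9):dx=+3,dy=+9->C; (3,4):dx=-3,dy=-10->C
  (3,5):dx=+6,dy=-1->D; (3,6):dx=-2,dy=-3->C; (3,7):dx=+5,dy=-15->D; (3,8):dx=+7,dy=-7->D
  (3,9):dx=+2,dy=-5->D; (4,5):dx=+9,dy=+9->C; (4,6):dx=+1,dy=+7->C; (4,7):dx=+8,dy=-5->D
  (4,8):dx=+10,dy=+3->C; (4,9):dx=+5,dy=+5->C; (5,6):dx=-8,dy=-2->C; (5,7):dx=-1,dy=-14->C
  (5,8):dx=+1,dy=-6->D; (5,9):dx=-4,dy=-4->C; (6,7):dx=+7,dy=-12->D; (6,8):dx=+9,dy=-4->D
  (6,9):dx=+4,dy=-2->D; (7,8):dx=+2,dy=+8->C; (7,9):dx=-3,dy=+10->D; (8,9):dx=-5,dy=+2->D
Step 2: C = 16, D = 20, total pairs = 36.
Step 3: tau = (C - D)/(n(n-1)/2) = (16 - 20)/36 = -0.111111.
Step 4: Exact two-sided p-value (enumerate n! = 362880 permutations of y under H0): p = 0.761414.
Step 5: alpha = 0.05. fail to reject H0.

tau_b = -0.1111 (C=16, D=20), p = 0.761414, fail to reject H0.


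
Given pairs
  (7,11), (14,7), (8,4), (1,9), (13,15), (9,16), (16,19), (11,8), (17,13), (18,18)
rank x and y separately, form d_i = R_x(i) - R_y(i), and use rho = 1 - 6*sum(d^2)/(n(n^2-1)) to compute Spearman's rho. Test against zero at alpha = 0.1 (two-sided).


Step 1: Rank x and y separately (midranks; no ties here).
rank(x): 7->2, 14->7, 8->3, 1->1, 13->6, 9->4, 16->8, 11->5, 17->9, 18->10
rank(y): 11->5, 7->2, 4->1, 9->4, 15->7, 16->8, 19->10, 8->3, 13->6, 18->9
Step 2: d_i = R_x(i) - R_y(i); compute d_i^2.
  (2-5)^2=9, (7-2)^2=25, (3-1)^2=4, (1-4)^2=9, (6-7)^2=1, (4-8)^2=16, (8-10)^2=4, (5-3)^2=4, (9-6)^2=9, (10-9)^2=1
sum(d^2) = 82.
Step 3: rho = 1 - 6*82 / (10*(10^2 - 1)) = 1 - 492/990 = 0.503030.
Step 4: Under H0, t = rho * sqrt((n-2)/(1-rho^2)) = 1.6462 ~ t(8).
Step 5: Two-sided p-value from the t-distribution with 8 df = 0.138334.
Step 6: alpha = 0.1. fail to reject H0.

rho = 0.5030, p = 0.138334, fail to reject H0 at alpha = 0.1.


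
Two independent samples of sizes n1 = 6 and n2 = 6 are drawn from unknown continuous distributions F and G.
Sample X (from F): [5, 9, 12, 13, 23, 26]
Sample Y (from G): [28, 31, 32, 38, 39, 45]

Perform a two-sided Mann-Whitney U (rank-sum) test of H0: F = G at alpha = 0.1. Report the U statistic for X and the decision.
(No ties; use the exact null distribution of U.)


Step 1: Combine and sort all 12 observations; assign midranks.
sorted (value, group): (5,X), (9,X), (12,X), (13,X), (23,X), (26,X), (28,Y), (31,Y), (32,Y), (38,Y), (39,Y), (45,Y)
ranks: 5->1, 9->2, 12->3, 13->4, 23->5, 26->6, 28->7, 31->8, 32->9, 38->10, 39->11, 45->12
Step 2: Rank sum for X: R1 = 1 + 2 + 3 + 4 + 5 + 6 = 21.
Step 3: U_X = R1 - n1(n1+1)/2 = 21 - 6*7/2 = 21 - 21 = 0.
       U_Y = n1*n2 - U_X = 36 - 0 = 36.
Step 4: No ties, so the exact null distribution of U (based on enumerating the C(12,6) = 924 equally likely rank assignments) gives the two-sided p-value.
Step 5: p-value = 0.002165; compare to alpha = 0.1. reject H0.

U_X = 0, p = 0.002165, reject H0 at alpha = 0.1.


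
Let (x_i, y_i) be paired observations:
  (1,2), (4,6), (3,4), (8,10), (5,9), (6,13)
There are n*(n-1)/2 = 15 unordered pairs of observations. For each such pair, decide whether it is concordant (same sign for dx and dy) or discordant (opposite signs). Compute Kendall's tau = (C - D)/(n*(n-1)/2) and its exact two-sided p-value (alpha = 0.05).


Step 1: Enumerate the 15 unordered pairs (i,j) with i<j and classify each by sign(x_j-x_i) * sign(y_j-y_i).
  (1,2):dx=+3,dy=+4->C; (1,3):dx=+2,dy=+2->C; (1,4):dx=+7,dy=+8->C; (1,5):dx=+4,dy=+7->C
  (1,6):dx=+5,dy=+11->C; (2,3):dx=-1,dy=-2->C; (2,4):dx=+4,dy=+4->C; (2,5):dx=+1,dy=+3->C
  (2,6):dx=+2,dy=+7->C; (3,4):dx=+5,dy=+6->C; (3,5):dx=+2,dy=+5->C; (3,6):dx=+3,dy=+9->C
  (4,5):dx=-3,dy=-1->C; (4,6):dx=-2,dy=+3->D; (5,6):dx=+1,dy=+4->C
Step 2: C = 14, D = 1, total pairs = 15.
Step 3: tau = (C - D)/(n(n-1)/2) = (14 - 1)/15 = 0.866667.
Step 4: Exact two-sided p-value (enumerate n! = 720 permutations of y under H0): p = 0.016667.
Step 5: alpha = 0.05. reject H0.

tau_b = 0.8667 (C=14, D=1), p = 0.016667, reject H0.


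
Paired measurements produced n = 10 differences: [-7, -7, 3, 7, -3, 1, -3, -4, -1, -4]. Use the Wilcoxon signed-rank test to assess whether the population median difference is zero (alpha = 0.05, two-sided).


Step 1: Drop any zero differences (none here) and take |d_i|.
|d| = [7, 7, 3, 7, 3, 1, 3, 4, 1, 4]
Step 2: Midrank |d_i| (ties get averaged ranks).
ranks: |7|->9, |7|->9, |3|->4, |7|->9, |3|->4, |1|->1.5, |3|->4, |4|->6.5, |1|->1.5, |4|->6.5
Step 3: Attach original signs; sum ranks with positive sign and with negative sign.
W+ = 4 + 9 + 1.5 = 14.5
W- = 9 + 9 + 4 + 4 + 6.5 + 1.5 + 6.5 = 40.5
(Check: W+ + W- = 55 should equal n(n+1)/2 = 55.)
Step 4: Test statistic W = min(W+, W-) = 14.5.
Step 5: Ties in |d|, so use the tie-corrected normal approximation.
        E[W] = n(n+1)/4 = 10*11/4 = 27.5.
        Tie groups: |d|=1 (t=2), |d|=3 (t=3), |d|=4 (t=2), |d|=7 (t=3); sum(t^3 - t) = 60.
        Var[W] = n(n+1)(2n+1)/24 - sum(t^3-t)/48 = 2310/24 - 60/48 = 95.
        z = (W - E[W]) / sqrt(Var[W]) = (14.5 - 27.5) / 9.7468 = -1.3338.
        Two-sided p = 2*Phi(z) = 0.182279.
Step 6: alpha = 0.05. fail to reject H0.

W+ = 14.5, W- = 40.5, W = min = 14.5, p = 0.182279, fail to reject H0.


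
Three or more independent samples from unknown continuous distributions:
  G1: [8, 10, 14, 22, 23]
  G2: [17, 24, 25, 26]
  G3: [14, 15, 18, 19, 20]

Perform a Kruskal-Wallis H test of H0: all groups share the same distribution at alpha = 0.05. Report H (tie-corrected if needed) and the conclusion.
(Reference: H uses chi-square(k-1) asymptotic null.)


Step 1: Combine all N = 14 observations and assign midranks.
sorted (value, group, rank): (8,G1,1), (10,G1,2), (14,G1,3.5), (14,G3,3.5), (15,G3,5), (17,G2,6), (18,G3,7), (19,G3,8), (20,G3,9), (22,G1,10), (23,G1,11), (24,G2,12), (25,G2,13), (26,G2,14)
Step 2: Sum ranks within each group.
R_1 = 27.5 (n_1 = 5)
R_2 = 45 (n_2 = 4)
R_3 = 32.5 (n_3 = 5)
Step 3: H = 12/(N(N+1)) * sum(R_i^2/n_i) - 3(N+1)
     = 12/(14*15) * (27.5^2/5 + 45^2/4 + 32.5^2/5) - 3*15
     = 0.057143 * 868.75 - 45
     = 4.642857.
Step 4: Ties present; correction factor C = 1 - 6/(14^3 - 14) = 0.997802. Corrected H = 4.642857 / 0.997802 = 4.653084.
Step 5: Under H0, H ~ chi^2(2); p-value = 0.097633.
Step 6: alpha = 0.05. fail to reject H0.

H = 4.6531, df = 2, p = 0.097633, fail to reject H0.
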